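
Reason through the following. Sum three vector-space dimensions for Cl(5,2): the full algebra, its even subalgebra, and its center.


n = 5 + 2 = 7
Total dim = 2^7 = 128
Even subalgebra dim = 2^6 = 64
n is odd, so center dim = 2
Sum = 128 + 64 + 2 = 194


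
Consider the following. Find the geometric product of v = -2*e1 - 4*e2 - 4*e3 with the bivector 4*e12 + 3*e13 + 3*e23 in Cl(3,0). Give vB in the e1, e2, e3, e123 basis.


vB has grade-1 (vector) and grade-3 (trivector) parts: vB = (v _| B) + (v ^ B).
Vector part <vB>_1:
  e1: -v2*b12 - v3*b13 = -(-4)*(4) - (-4)*(3) = 28
  e2: v1*b12 - v3*b23 = (-2)*(4) - (-4)*(3) = 4
  e3: v1*b13 + v2*b23 = (-2)*(3) + (-4)*(3) = -18
Trivector part <vB>_3:
  e123: v1*b23 - v2*b13 + v3*b12 = (-2)*(3) - (-4)*(3) + (-4)*(4) = -10
vB = 28*e1 + 4*e2 - 18*e3 - 10*e123


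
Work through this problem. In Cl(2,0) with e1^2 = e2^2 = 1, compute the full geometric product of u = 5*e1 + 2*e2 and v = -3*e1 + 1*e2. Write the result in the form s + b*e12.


Expand: (5*e1 + 2*e2)(-3*e1 + 1*e2)
= 5*(-3)*e1e1 + 5*1*e1e2 + 2*(-3)*e2e1 + 2*1*e2e2
Using e1^2 = e2^2 = 1, e2e1 = -e1e2:
Scalar part s = 5*(-3) + 2*1 = -15 + 2 = -13
Bivector part b = 5*1 - 2*(-3) = 5 - (-6) = 11
uv = -13 + 11*e12


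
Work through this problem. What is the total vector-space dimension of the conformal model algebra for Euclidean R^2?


The conformal model of R^2 uses Cl(3,1): the 2 Euclidean generators plus two extra orthogonal generators e+ (e+^2 = +1) and e- (e-^2 = -1), from which the null vectors e0, einf are built.
Number of generators m = 2 + 2 = 4.
dim Cl(p,q) = 2^m = 2^4 = 16


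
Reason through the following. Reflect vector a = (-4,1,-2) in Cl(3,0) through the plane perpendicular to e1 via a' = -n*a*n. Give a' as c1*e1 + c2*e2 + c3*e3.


Reflection formula: a' = -n*a*n, with n = e1 (unit vector, n^2 = 1).
For reflection through hyperplane perp to e1:
The component along e1 flips sign, others stay.
a = (-4, 1, -2)
a' = (4, 1, -2)
a' = 4*e1 + 1*e2 - 2*e3


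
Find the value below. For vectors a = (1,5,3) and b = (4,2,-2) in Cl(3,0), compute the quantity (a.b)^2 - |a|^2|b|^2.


a . b = 1*4 + 5*2 + 3*(-2)
= 4 + 10 + (-6) = 8
|a|^2 = 1^2 + 5^2 + 3^2 = 35
|b|^2 = 4^2 + 2^2 + (-2)^2 = 24
(a.b)^2 = 8^2 = 64
|a|^2 * |b|^2 = 35 * 24 = 840
Result = 64 - 840 = -776


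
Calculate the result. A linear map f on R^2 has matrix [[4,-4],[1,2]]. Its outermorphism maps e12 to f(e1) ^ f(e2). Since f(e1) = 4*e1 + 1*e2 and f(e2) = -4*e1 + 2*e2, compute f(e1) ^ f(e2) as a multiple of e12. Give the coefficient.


The outermorphism of a linear map f sends e1^e2 to f(e1)^f(e2).
f(e1) = 4*e1 + 1*e2
f(e2) = -4*e1 + 2*e2
f(e1) ^ f(e2) = (4*e1 + 1*e2) ^ (-4*e1 + 2*e2)
= 4*2*e12 + 1*(-4)*e21
= (8 - (-4))*e12
= 12*e12
Coefficient = 12


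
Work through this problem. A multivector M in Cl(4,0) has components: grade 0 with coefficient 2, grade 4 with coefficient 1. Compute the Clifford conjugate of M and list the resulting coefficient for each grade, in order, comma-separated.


Clifford conjugate sign for grade k: (-1)^(k(k+1)/2)
Grade 0: (-1)^(0*1/2) = (-1)^0 = 1, coeff 2 -> 2
Grade 4: (-1)^(4*5/2) = (-1)^10 = 1, coeff 1 -> 1
Conjugated coefficients: 2, 1


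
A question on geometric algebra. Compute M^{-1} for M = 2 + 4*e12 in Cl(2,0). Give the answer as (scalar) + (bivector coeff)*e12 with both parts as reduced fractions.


M = 2 + 4*e12, where e12^2 = -1.
Since M commutes with its reverse ~M = a - b*e12, M * ~M = a^2 - b^2*e12^2 = a^2 + b^2.
So M^{-1} = ~M / (a^2 + b^2) = (a - b*e12)/(a^2 + b^2).
a^2 + b^2 = 4 + 16 = 20
Scalar part = 2/20 = 1/10
Bivector coeff = -4/20 = -1/5
M^{-1} = 1/10 - 1/5*e12


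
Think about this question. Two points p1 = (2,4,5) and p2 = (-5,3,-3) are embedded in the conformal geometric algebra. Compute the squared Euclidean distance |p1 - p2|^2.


p1 - p2 = (7, 1, 8)
|p1 - p2|^2 = 7^2 + 1^2 + 8^2
= 49 + 1 + 64
= 114


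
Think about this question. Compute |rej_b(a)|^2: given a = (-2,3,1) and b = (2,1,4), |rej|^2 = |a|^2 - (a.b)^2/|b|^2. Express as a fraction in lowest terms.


|a|^2 = (-2)^2 + 3^2 + 1^2 = 14
|b|^2 = 2^2 + 1^2 + 4^2 = 21
a . b = (-2)*2 + 3*1 + 1*4 = 3
(a.b)^2 = 3^2 = 9
|rej|^2 = 14 - 9/21
= (294 - 9)/21
= 285/21
In lowest terms: 95/7


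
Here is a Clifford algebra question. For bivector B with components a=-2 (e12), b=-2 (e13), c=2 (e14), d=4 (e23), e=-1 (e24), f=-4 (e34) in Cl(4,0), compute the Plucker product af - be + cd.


Plucker relation: af - be + cd
a*f = (-2)*(-4) = 8
b*e = (-2)*(-1) = 2
c*d = 2*4 = 8
af - be + cd = 8 - 2 + 8
= 14


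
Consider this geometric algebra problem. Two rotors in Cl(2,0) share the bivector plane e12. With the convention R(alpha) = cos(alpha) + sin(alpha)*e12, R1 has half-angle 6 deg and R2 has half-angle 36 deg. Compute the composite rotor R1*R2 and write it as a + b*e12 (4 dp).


Same-plane rotors commute and their half-angles add:
R1*R2 = cos(a1 + a2) + sin(a1 + a2)*e12.
a1 + a2 = 6 + 36 = 42 deg
cos(42 deg) = 0.7431
sin(42 deg) = 0.6691
R1*R2 = 0.7431 + 0.6691*e12


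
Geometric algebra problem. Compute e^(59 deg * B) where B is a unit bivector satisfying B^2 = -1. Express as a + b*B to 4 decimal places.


For a unit bivector B with B^2 = -1, the exponential series gives
e^(theta*B) = cos(theta) + sin(theta)*B (the GA analogue of Euler's formula).
theta = 59 degrees = 1.029744 rad
cos(59 deg) = 0.5150
sin(59 deg) = 0.8572
exp(theta*B) = 0.5150 + 0.8572*B


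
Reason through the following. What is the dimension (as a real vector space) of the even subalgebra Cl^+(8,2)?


Even subalgebra dimension = 2^(n-1)
n = 8 + 2 = 10
2^(10 - 1) = 2^9 = 512
Verification: sum of C(10,k) for even k = 1 + 45 + 210 + 210 + 45 + 1 = 512
Result = 512


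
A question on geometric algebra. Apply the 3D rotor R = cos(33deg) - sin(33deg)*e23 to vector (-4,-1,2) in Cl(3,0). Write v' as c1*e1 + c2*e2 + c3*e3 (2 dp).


Rotor R = cos(33deg) - sin(33deg)*e23
Rotation angle theta = 2 * 33 = 66 degrees in the e23 plane (e2 -> e3).
The component perpendicular to the plane (e1) is invariant: v'_1 = v1 = -4.00
cos(66deg) = 0.4067, sin(66deg) = 0.9135
v'_2 = v2*cos(theta) - v3*sin(theta) = -1*0.4067 - 2*0.9135 = -2.23
v'_3 = v2*sin(theta) + v3*cos(theta) = -1*0.9135 + 2*0.4067 = -0.10
v' = -4.00*e1 - 2.23*e2 - 0.10*e3


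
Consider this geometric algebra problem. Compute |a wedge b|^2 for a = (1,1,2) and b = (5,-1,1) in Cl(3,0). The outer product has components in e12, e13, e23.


a wedge b = (a1*b2 - a2*b1)*e12 + (a1*b3 - a3*b1)*e13 + (a2*b3 - a3*b2)*e23
e12 coeff: 1*(-1) - 1*5 = -1 - 5 = -6
e13 coeff: 1*1 - 2*5 = 1 - 10 = -9
e23 coeff: 1*1 - 2*(-1) = 1 - (-2) = 3
|a wedge b|^2 = (-6)^2 + (-9)^2 + 3^2
= 36 + 81 + 9
= 126


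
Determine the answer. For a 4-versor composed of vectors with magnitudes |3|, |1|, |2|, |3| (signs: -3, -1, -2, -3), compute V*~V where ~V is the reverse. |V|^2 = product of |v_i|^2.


Each vector v_i has |v_i|^2 = s_i^2
Squared scales: (-3)^2 = 9, (-1)^2 = 1, (-2)^2 = 4, (-3)^2 = 9
|V|^2 = 9 * 1 * 4 * 9
= 324


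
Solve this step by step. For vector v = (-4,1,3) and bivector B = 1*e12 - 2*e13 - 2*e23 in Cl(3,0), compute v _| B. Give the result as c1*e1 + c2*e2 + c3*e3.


Left contraction v _| B = <vB>_1 (grade-1 part of the geometric product vB).
Using e1_|e12 = e2, e2_|e12 = -e1, e1_|e13 = e3, e3_|e13 = -e1, e2_|e23 = e3, e3_|e23 = -e2:
e1 coeff: -v2*b12 - v3*b13 = -(1)*(1) - (3)*(-2) = 5
e2 coeff: v1*b12 - v3*b23 = (-4)*(1) - (3)*(-2) = 2
e3 coeff: v1*b13 + v2*b23 = (-4)*(-2) + (1)*(-2) = 6
v _| B = 5*e1 + 2*e2 + 6*e3


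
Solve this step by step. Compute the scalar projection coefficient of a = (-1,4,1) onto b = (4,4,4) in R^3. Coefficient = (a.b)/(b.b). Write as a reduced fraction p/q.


Projection coefficient = (a . b) / (b . b)
a . b = (-1)*4 + 4*4 + 1*4
= -4 + 16 + 4 = 16
b . b = 4^2 + 4^2 + 4^2
= 16 + 16 + 16 = 48
Coefficient = 16/48
In lowest terms: 1/3


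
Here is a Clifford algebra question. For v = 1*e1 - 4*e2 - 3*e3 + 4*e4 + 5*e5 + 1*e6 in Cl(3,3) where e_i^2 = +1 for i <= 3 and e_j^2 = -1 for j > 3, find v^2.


v^2 = sum of c_i^2 * e_i^2
Positive signature terms (e_i^2 = +1): 1^2 + (-4)^2 + (-3)^2 = 26
Negative signature terms (e_j^2 = -1): 4^2 + 5^2 + 1^2 = 42
v^2 = 26 - 42 = -16


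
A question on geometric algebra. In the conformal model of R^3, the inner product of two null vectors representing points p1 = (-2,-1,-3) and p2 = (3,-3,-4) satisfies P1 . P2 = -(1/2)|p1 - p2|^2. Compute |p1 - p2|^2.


p1 - p2 = (-5, 2, 1)
|p1 - p2|^2 = (-5)^2 + 2^2 + 1^2
= 25 + 4 + 1
= 30


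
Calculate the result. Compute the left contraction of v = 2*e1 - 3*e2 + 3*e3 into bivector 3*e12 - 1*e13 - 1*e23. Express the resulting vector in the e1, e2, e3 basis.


Left contraction v _| B = <vB>_1 (grade-1 part of the geometric product vB).
Using e1_|e12 = e2, e2_|e12 = -e1, e1_|e13 = e3, e3_|e13 = -e1, e2_|e23 = e3, e3_|e23 = -e2:
e1 coeff: -v2*b12 - v3*b13 = -(-3)*(3) - (3)*(-1) = 12
e2 coeff: v1*b12 - v3*b23 = (2)*(3) - (3)*(-1) = 9
e3 coeff: v1*b13 + v2*b23 = (2)*(-1) + (-3)*(-1) = 1
v _| B = 12*e1 + 9*e2 + 1*e3


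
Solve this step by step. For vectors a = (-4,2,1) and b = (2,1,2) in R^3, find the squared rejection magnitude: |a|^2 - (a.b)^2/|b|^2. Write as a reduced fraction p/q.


|a|^2 = (-4)^2 + 2^2 + 1^2 = 21
|b|^2 = 2^2 + 1^2 + 2^2 = 9
a . b = (-4)*2 + 2*1 + 1*2 = -4
(a.b)^2 = (-4)^2 = 16
|rej|^2 = 21 - 16/9
= (189 - 16)/9
= 173/9
In lowest terms: 173/9


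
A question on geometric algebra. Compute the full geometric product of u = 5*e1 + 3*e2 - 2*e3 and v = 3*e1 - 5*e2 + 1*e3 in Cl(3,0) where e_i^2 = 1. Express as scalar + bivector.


In Cl(3,0): e_i^2 = 1, e_ie_j = -e_je_i for i != j.
Scalar part = u . v = 5*3 + 3*(-5) + (-2)*1
= 15 + (-15) + (-2) = -2
e12 coeff = 5*(-5) - 3*3 = -25 - 9 = -34
e13 coeff = 5*1 - (-2)*3 = 5 - (-6) = 11
e23 coeff = 3*1 - (-2)*(-5) = 3 - 10 = -7
uv = -2 - 34*e12 + 11*e13 - 7*e23


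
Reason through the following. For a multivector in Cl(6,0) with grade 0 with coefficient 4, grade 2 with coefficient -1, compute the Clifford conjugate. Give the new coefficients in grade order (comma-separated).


Clifford conjugate sign for grade k: (-1)^(k(k+1)/2)
Grade 0: (-1)^(0*1/2) = (-1)^0 = 1, coeff 4 -> 4
Grade 2: (-1)^(2*3/2) = (-1)^3 = -1, coeff -1 -> 1
Conjugated coefficients: 4, 1


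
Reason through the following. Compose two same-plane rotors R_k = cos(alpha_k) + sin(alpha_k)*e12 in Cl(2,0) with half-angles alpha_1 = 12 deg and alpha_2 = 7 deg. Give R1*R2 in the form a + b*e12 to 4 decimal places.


Same-plane rotors commute and their half-angles add:
R1*R2 = cos(a1 + a2) + sin(a1 + a2)*e12.
a1 + a2 = 12 + 7 = 19 deg
cos(19 deg) = 0.9455
sin(19 deg) = 0.3256
R1*R2 = 0.9455 + 0.3256*e12


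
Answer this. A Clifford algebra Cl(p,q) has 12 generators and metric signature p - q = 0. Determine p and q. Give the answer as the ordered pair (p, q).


We need p + q = 12 and p - q = 0.
Adding: 2p = 12 + 0 = 12, so p = 6.
Then q = 12 - 6 = 6.
(p, q) = (6, 6)


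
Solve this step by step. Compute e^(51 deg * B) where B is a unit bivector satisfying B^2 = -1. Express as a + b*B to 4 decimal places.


For a unit bivector B with B^2 = -1, the exponential series gives
e^(theta*B) = cos(theta) + sin(theta)*B (the GA analogue of Euler's formula).
theta = 51 degrees = 0.890118 rad
cos(51 deg) = 0.6293
sin(51 deg) = 0.7771
exp(theta*B) = 0.6293 + 0.7771*B


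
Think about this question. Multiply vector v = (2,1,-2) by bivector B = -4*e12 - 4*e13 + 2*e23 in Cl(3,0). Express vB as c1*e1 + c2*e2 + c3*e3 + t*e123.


vB has grade-1 (vector) and grade-3 (trivector) parts: vB = (v _| B) + (v ^ B).
Vector part <vB>_1:
  e1: -v2*b12 - v3*b13 = -(1)*(-4) - (-2)*(-4) = -4
  e2: v1*b12 - v3*b23 = (2)*(-4) - (-2)*(2) = -4
  e3: v1*b13 + v2*b23 = (2)*(-4) + (1)*(2) = -6
Trivector part <vB>_3:
  e123: v1*b23 - v2*b13 + v3*b12 = (2)*(2) - (1)*(-4) + (-2)*(-4) = 16
vB = -4*e1 - 4*e2 - 6*e3 + 16*e123


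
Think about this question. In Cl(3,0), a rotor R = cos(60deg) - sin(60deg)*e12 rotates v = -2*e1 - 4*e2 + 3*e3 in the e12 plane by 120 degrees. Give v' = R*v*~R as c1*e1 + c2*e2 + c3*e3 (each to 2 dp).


Rotor R = cos(60deg) - sin(60deg)*e12
Rotation angle theta = 2 * 60 = 120 degrees in the e12 plane (e1 -> e2).
The component perpendicular to the plane (e3) is invariant: v'_3 = v3 = 3.00
cos(120deg) = -0.5000, sin(120deg) = 0.8660
v'_1 = v1*cos(theta) - v2*sin(theta) = -2*(-0.5000) - (-4)*0.8660 = 4.46
v'_2 = v1*sin(theta) + v2*cos(theta) = -2*0.8660 + (-4)*(-0.5000) = 0.27
v' = 4.46*e1 + 0.27*e2 + 3.00*e3


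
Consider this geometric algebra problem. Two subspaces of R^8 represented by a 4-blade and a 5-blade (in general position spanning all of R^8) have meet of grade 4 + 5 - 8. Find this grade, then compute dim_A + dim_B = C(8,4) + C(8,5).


Meet grade = grade(A) + grade(B) - n
= 4 + 5 - 8 = 1
C(8,4) = 70
C(8,5) = 56
dim_A + dim_B = 70 + 56 = 126


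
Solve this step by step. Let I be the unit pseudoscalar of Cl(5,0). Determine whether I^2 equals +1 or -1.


The pseudoscalar I = e1...e_n (product of all n generators) of Cl(p,q) satisfies I^2 = (-1)^(q + n(n-1)/2).
p = 5, q = 0, n = p + q = 5
n(n-1)/2 = 5 * 4 / 2 = 10
Exponent = q + n(n-1)/2 = 0 + 10 = 10
I^2 = (-1)^10 = +1


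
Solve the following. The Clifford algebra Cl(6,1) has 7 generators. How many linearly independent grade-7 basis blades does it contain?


Number of grade-k basis blades in Cl(p,q) with n = p + q is C(n, k).
n = 6 + 1 = 7
C(7, 7) = 7! / (7! * 0!)
= 5040 / (5040 * 1)
= 1


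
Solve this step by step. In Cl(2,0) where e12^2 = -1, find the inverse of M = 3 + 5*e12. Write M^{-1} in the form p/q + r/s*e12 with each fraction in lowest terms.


M = 3 + 5*e12, where e12^2 = -1.
Since M commutes with its reverse ~M = a - b*e12, M * ~M = a^2 - b^2*e12^2 = a^2 + b^2.
So M^{-1} = ~M / (a^2 + b^2) = (a - b*e12)/(a^2 + b^2).
a^2 + b^2 = 9 + 25 = 34
Scalar part = 3/34 = 3/34
Bivector coeff = -5/34 = -5/34
M^{-1} = 3/34 - 5/34*e12


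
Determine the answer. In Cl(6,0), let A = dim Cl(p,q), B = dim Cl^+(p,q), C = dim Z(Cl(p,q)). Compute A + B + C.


n = 6 + 0 = 6
Total dim = 2^6 = 64
Even subalgebra dim = 2^5 = 32
n is even, so center dim = 1
Sum = 64 + 32 + 1 = 97


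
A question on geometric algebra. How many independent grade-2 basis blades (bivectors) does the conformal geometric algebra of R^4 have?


The conformal model of R^4 uses Cl(5,1) with m = 4 + 2 = 6 generators.
Number of grade-2 blades = C(m, 2) = C(6, 2)
= 6*5/2 = 15


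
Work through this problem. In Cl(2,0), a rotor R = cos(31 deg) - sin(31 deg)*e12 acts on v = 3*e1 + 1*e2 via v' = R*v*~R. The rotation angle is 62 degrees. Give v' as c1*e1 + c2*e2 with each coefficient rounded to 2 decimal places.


Rotor R = cos(31deg) - sin(31deg)*e12
Rotation angle theta = 2 * 31 = 62 degrees
v' = R*v*~R rotates v by theta.
cos(62deg) = 0.4695, sin(62deg) = 0.8829
v'_1 = 3*cos(62deg) - 1*sin(62deg)
= 3*0.4695 - 1*0.8829
= 0.53
v'_2 = 3*sin(62deg) + 1*cos(62deg)
= 3*0.8829 + 1*0.4695
= 3.12
v' = 0.53*e1 + 3.12*e2


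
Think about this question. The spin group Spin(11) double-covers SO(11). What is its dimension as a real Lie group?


Spin(n) double-covers SO(n); both have Lie algebra so(n) of dimension n(n-1)/2.
n = 11
n(n-1) = 11 * 10 = 110
dim Spin(11) = 110/2 = 55


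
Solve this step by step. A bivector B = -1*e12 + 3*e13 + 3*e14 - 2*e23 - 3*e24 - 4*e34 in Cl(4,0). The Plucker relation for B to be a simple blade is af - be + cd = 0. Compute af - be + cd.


Plucker relation: af - be + cd
a*f = (-1)*(-4) = 4
b*e = 3*(-3) = -9
c*d = 3*(-2) = -6
af - be + cd = 4 - (-9) + (-6)
= 7


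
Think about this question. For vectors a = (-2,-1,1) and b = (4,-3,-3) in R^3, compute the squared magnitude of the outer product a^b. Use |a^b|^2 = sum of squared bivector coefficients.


a wedge b = (a1*b2 - a2*b1)*e12 + (a1*b3 - a3*b1)*e13 + (a2*b3 - a3*b2)*e23
e12 coeff: (-2)*(-3) - (-1)*4 = 6 - (-4) = 10
e13 coeff: (-2)*(-3) - 1*4 = 6 - 4 = 2
e23 coeff: (-1)*(-3) - 1*(-3) = 3 - (-3) = 6
|a wedge b|^2 = 10^2 + 2^2 + 6^2
= 100 + 4 + 36
= 140


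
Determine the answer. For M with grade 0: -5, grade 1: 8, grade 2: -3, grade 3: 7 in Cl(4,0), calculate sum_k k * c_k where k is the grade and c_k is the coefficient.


Grade-weighted sum = sum of grade_k * coefficient_k
0*(-5) = 0
1*8 = 8
2*(-3) = -6
3*7 = 21
Total = 0 + 8 + (-6) + 21 = 23


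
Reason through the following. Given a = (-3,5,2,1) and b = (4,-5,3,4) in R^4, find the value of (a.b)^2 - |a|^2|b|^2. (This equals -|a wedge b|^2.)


a . b = (-3)*4 + 5*(-5) + 2*3 + 1*4
= -12 + (-25) + 6 + 4 = -27
|a|^2 = (-3)^2 + 5^2 + 2^2 + 1^2 = 39
|b|^2 = 4^2 + (-5)^2 + 3^2 + 4^2 = 66
(a.b)^2 = (-27)^2 = 729
|a|^2 * |b|^2 = 39 * 66 = 2574
Result = 729 - 2574 = -1845


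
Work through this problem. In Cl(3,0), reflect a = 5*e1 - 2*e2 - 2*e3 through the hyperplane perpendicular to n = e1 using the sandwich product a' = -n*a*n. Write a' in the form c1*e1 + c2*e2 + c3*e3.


Reflection formula: a' = -n*a*n, with n = e1 (unit vector, n^2 = 1).
For reflection through hyperplane perp to e1:
The component along e1 flips sign, others stay.
a = (5, -2, -2)
a' = (-5, -2, -2)
a' = -5*e1 - 2*e2 - 2*e3


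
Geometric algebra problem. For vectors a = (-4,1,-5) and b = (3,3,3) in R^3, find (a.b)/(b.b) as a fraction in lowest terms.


Projection coefficient = (a . b) / (b . b)
a . b = (-4)*3 + 1*3 + (-5)*3
= -12 + 3 + (-15) = -24
b . b = 3^2 + 3^2 + 3^2
= 9 + 9 + 9 = 27
Coefficient = -24/27
In lowest terms: -8/9


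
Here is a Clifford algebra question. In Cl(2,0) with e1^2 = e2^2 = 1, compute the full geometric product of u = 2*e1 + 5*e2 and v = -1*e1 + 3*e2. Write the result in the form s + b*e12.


Expand: (2*e1 + 5*e2)(-1*e1 + 3*e2)
= 2*(-1)*e1e1 + 2*3*e1e2 + 5*(-1)*e2e1 + 5*3*e2e2
Using e1^2 = e2^2 = 1, e2e1 = -e1e2:
Scalar part s = 2*(-1) + 5*3 = -2 + 15 = 13
Bivector part b = 2*3 - 5*(-1) = 6 - (-5) = 11
uv = 13 + 11*e12


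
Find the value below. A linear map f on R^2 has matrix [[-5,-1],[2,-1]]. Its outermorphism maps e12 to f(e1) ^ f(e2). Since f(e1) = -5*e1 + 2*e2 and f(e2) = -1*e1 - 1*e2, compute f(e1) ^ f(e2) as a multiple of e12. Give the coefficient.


The outermorphism of a linear map f sends e1^e2 to f(e1)^f(e2).
f(e1) = -5*e1 + 2*e2
f(e2) = -1*e1 - 1*e2
f(e1) ^ f(e2) = (-5*e1 + 2*e2) ^ (-1*e1 - 1*e2)
= (-5)*(-1)*e12 + 2*(-1)*e21
= (5 - (-2))*e12
= 7*e12
Coefficient = 7


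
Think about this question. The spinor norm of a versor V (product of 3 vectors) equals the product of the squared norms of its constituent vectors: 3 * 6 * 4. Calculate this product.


Spinor norm N(V) = |v1|^2 * |v2|^2 * ... * |v3|^2
= 3 * 6 * 4
Running product: 3, 18, 72
N(V) = 72


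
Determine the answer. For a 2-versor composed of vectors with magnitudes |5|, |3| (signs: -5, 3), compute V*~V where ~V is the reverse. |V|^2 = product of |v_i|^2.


Each vector v_i has |v_i|^2 = s_i^2
Squared scales: (-5)^2 = 25, 3^2 = 9
|V|^2 = 25 * 9
= 225


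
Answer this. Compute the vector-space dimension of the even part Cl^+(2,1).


Even subalgebra dimension = 2^(n-1)
n = 2 + 1 = 3
2^(3 - 1) = 2^2 = 4
Verification: sum of C(3,k) for even k = 1 + 3 = 4
Result = 4


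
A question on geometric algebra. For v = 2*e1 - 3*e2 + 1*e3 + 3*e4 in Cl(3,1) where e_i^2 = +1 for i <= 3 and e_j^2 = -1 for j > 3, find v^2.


v^2 = sum of c_i^2 * e_i^2
Positive signature terms (e_i^2 = +1): 2^2 + (-3)^2 + 1^2 = 14
Negative signature terms (e_j^2 = -1): 3^2 = 9
v^2 = 14 - 9 = 5


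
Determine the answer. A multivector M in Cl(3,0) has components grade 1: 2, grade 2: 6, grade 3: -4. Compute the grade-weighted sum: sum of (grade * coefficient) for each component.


Grade-weighted sum = sum of grade_k * coefficient_k
1*2 = 2
2*6 = 12
3*(-4) = -12
Total = 2 + 12 + (-12) = 2


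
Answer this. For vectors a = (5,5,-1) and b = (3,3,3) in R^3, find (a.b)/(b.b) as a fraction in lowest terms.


Projection coefficient = (a . b) / (b . b)
a . b = 5*3 + 5*3 + (-1)*3
= 15 + 15 + (-3) = 27
b . b = 3^2 + 3^2 + 3^2
= 9 + 9 + 9 = 27
Coefficient = 27/27
In lowest terms: 1/1


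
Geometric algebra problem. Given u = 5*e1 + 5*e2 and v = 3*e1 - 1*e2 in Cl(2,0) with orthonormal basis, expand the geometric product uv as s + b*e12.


Expand: (5*e1 + 5*e2)(3*e1 - 1*e2)
= 5*3*e1e1 + 5*(-1)*e1e2 + 5*3*e2e1 + 5*(-1)*e2e2
Using e1^2 = e2^2 = 1, e2e1 = -e1e2:
Scalar part s = 5*3 + 5*(-1) = 15 + (-5) = 10
Bivector part b = 5*(-1) - 5*3 = -5 - 15 = -20
uv = 10 - 20*e12


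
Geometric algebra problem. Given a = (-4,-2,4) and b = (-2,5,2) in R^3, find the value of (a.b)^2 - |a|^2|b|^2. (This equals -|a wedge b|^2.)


a . b = (-4)*(-2) + (-2)*5 + 4*2
= 8 + (-10) + 8 = 6
|a|^2 = (-4)^2 + (-2)^2 + 4^2 = 36
|b|^2 = (-2)^2 + 5^2 + 2^2 = 33
(a.b)^2 = 6^2 = 36
|a|^2 * |b|^2 = 36 * 33 = 1188
Result = 36 - 1188 = -1152


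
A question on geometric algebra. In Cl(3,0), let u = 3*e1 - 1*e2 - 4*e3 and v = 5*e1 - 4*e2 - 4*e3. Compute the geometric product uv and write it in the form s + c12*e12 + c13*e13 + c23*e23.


In Cl(3,0): e_i^2 = 1, e_ie_j = -e_je_i for i != j.
Scalar part = u . v = 3*5 + (-1)*(-4) + (-4)*(-4)
= 15 + 4 + 16 = 35
e12 coeff = 3*(-4) - (-1)*5 = -12 - (-5) = -7
e13 coeff = 3*(-4) - (-4)*5 = -12 - (-20) = 8
e23 coeff = (-1)*(-4) - (-4)*(-4) = 4 - 16 = -12
uv = 35 - 7*e12 + 8*e13 - 12*e23


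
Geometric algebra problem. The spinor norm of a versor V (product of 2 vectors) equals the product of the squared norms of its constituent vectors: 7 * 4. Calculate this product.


Spinor norm N(V) = |v1|^2 * |v2|^2 * ... * |v2|^2
= 7 * 4
Running product: 7, 28
N(V) = 28


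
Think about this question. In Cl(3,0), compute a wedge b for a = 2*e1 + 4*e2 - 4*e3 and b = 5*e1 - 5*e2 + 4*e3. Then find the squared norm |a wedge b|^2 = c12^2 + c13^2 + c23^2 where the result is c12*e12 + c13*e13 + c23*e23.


a wedge b = (a1*b2 - a2*b1)*e12 + (a1*b3 - a3*b1)*e13 + (a2*b3 - a3*b2)*e23
e12 coeff: 2*(-5) - 4*5 = -10 - 20 = -30
e13 coeff: 2*4 - (-4)*5 = 8 - (-20) = 28
e23 coeff: 4*4 - (-4)*(-5) = 16 - 20 = -4
|a wedge b|^2 = (-30)^2 + 28^2 + (-4)^2
= 900 + 784 + 16
= 1700


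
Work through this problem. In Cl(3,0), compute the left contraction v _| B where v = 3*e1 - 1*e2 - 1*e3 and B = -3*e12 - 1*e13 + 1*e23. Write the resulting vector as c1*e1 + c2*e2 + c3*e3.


Left contraction v _| B = <vB>_1 (grade-1 part of the geometric product vB).
Using e1_|e12 = e2, e2_|e12 = -e1, e1_|e13 = e3, e3_|e13 = -e1, e2_|e23 = e3, e3_|e23 = -e2:
e1 coeff: -v2*b12 - v3*b13 = -(-1)*(-3) - (-1)*(-1) = -4
e2 coeff: v1*b12 - v3*b23 = (3)*(-3) - (-1)*(1) = -8
e3 coeff: v1*b13 + v2*b23 = (3)*(-1) + (-1)*(1) = -4
v _| B = -4*e1 - 8*e2 - 4*e3


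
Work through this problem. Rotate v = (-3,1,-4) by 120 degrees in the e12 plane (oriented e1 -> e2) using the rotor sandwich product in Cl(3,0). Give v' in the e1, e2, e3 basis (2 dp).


Rotor R = cos(60deg) - sin(60deg)*e12
Rotation angle theta = 2 * 60 = 120 degrees in the e12 plane (e1 -> e2).
The component perpendicular to the plane (e3) is invariant: v'_3 = v3 = -4.00
cos(120deg) = -0.5000, sin(120deg) = 0.8660
v'_1 = v1*cos(theta) - v2*sin(theta) = -3*(-0.5000) - 1*0.8660 = 0.63
v'_2 = v1*sin(theta) + v2*cos(theta) = -3*0.8660 + 1*(-0.5000) = -3.10
v' = 0.63*e1 - 3.10*e2 - 4.00*e3


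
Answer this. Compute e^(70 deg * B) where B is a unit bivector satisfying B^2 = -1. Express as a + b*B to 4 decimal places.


For a unit bivector B with B^2 = -1, the exponential series gives
e^(theta*B) = cos(theta) + sin(theta)*B (the GA analogue of Euler's formula).
theta = 70 degrees = 1.22173 rad
cos(70 deg) = 0.3420
sin(70 deg) = 0.9397
exp(theta*B) = 0.3420 + 0.9397*B


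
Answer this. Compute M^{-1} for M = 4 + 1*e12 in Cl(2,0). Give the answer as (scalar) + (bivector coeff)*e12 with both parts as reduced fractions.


M = 4 + 1*e12, where e12^2 = -1.
Since M commutes with its reverse ~M = a - b*e12, M * ~M = a^2 - b^2*e12^2 = a^2 + b^2.
So M^{-1} = ~M / (a^2 + b^2) = (a - b*e12)/(a^2 + b^2).
a^2 + b^2 = 16 + 1 = 17
Scalar part = 4/17 = 4/17
Bivector coeff = -1/17 = -1/17
M^{-1} = 4/17 - 1/17*e12


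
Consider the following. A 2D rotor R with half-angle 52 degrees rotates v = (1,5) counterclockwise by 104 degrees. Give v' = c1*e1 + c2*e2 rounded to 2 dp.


Rotor R = cos(52deg) - sin(52deg)*e12
Rotation angle theta = 2 * 52 = 104 degrees
v' = R*v*~R rotates v by theta.
cos(104deg) = -0.2419, sin(104deg) = 0.9703
v'_1 = 1*cos(104deg) - 5*sin(104deg)
= 1*(-0.2419) - 5*0.9703
= -5.09
v'_2 = 1*sin(104deg) + 5*cos(104deg)
= 1*0.9703 + 5*(-0.2419)
= -0.24
v' = -5.09*e1 - 0.24*e2


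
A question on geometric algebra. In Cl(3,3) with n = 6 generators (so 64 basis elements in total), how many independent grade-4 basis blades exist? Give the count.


Number of grade-k basis blades in Cl(p,q) with n = p + q is C(n, k).
n = 3 + 3 = 6
C(6, 4) = 6! / (4! * 2!)
= 720 / (24 * 2)
= 15


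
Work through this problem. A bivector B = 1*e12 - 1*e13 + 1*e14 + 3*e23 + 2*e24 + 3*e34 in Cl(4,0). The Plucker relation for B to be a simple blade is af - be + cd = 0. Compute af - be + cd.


Plucker relation: af - be + cd
a*f = 1*3 = 3
b*e = (-1)*2 = -2
c*d = 1*3 = 3
af - be + cd = 3 - (-2) + 3
= 8


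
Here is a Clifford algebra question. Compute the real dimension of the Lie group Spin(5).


Spin(n) double-covers SO(n); both have Lie algebra so(n) of dimension n(n-1)/2.
n = 5
n(n-1) = 5 * 4 = 20
dim Spin(5) = 20/2 = 10


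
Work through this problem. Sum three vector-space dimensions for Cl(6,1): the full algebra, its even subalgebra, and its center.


n = 6 + 1 = 7
Total dim = 2^7 = 128
Even subalgebra dim = 2^6 = 64
n is odd, so center dim = 2
Sum = 128 + 64 + 2 = 194


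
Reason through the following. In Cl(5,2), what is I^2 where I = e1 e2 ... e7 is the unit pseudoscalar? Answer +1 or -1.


The pseudoscalar I = e1...e_n (product of all n generators) of Cl(p,q) satisfies I^2 = (-1)^(q + n(n-1)/2).
p = 5, q = 2, n = p + q = 7
n(n-1)/2 = 7 * 6 / 2 = 21
Exponent = q + n(n-1)/2 = 2 + 21 = 23
I^2 = (-1)^23 = -1


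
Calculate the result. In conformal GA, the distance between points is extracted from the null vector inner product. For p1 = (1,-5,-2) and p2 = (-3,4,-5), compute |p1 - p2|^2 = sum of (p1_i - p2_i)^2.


p1 - p2 = (4, -9, 3)
|p1 - p2|^2 = 4^2 + (-9)^2 + 3^2
= 16 + 81 + 9
= 106


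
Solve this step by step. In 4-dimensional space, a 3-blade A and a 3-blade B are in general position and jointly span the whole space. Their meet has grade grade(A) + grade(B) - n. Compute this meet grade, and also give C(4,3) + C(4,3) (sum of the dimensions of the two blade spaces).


Meet grade = grade(A) + grade(B) - n
= 3 + 3 - 4 = 2
C(4,3) = 4
C(4,3) = 4
dim_A + dim_B = 4 + 4 = 8


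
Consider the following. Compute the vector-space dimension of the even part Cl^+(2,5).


Even subalgebra dimension = 2^(n-1)
n = 2 + 5 = 7
2^(7 - 1) = 2^6 = 64
Verification: sum of C(7,k) for even k = 1 + 21 + 35 + 7 = 64
Result = 64


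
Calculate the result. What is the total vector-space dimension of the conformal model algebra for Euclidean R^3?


The conformal model of R^3 uses Cl(4,1): the 3 Euclidean generators plus two extra orthogonal generators e+ (e+^2 = +1) and e- (e-^2 = -1), from which the null vectors e0, einf are built.
Number of generators m = 3 + 2 = 5.
dim Cl(p,q) = 2^m = 2^5 = 32


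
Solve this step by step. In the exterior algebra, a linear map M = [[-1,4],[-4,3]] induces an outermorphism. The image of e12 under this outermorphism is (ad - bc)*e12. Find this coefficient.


The outermorphism of a linear map f sends e1^e2 to f(e1)^f(e2).
f(e1) = -1*e1 - 4*e2
f(e2) = 4*e1 + 3*e2
f(e1) ^ f(e2) = (-1*e1 - 4*e2) ^ (4*e1 + 3*e2)
= (-1)*3*e12 + (-4)*4*e21
= (-3 - (-16))*e12
= 13*e12
Coefficient = 13


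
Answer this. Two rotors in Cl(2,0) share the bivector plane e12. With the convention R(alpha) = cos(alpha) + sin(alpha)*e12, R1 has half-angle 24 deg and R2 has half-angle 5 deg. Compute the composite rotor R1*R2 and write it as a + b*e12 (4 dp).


Same-plane rotors commute and their half-angles add:
R1*R2 = cos(a1 + a2) + sin(a1 + a2)*e12.
a1 + a2 = 24 + 5 = 29 deg
cos(29 deg) = 0.8746
sin(29 deg) = 0.4848
R1*R2 = 0.8746 + 0.4848*e12


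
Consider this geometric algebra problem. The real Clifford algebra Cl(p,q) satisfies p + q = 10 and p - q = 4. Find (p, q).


We need p + q = 10 and p - q = 4.
Adding: 2p = 10 + 4 = 14, so p = 7.
Then q = 10 - 7 = 3.
(p, q) = (7, 3)


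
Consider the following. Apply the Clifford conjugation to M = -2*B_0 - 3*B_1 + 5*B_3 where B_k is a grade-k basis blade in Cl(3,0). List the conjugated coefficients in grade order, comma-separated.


Clifford conjugate sign for grade k: (-1)^(k(k+1)/2)
Grade 0: (-1)^(0*1/2) = (-1)^0 = 1, coeff -2 -> -2
Grade 1: (-1)^(1*2/2) = (-1)^1 = -1, coeff -3 -> 3
Grade 3: (-1)^(3*4/2) = (-1)^6 = 1, coeff 5 -> 5
Conjugated coefficients: -2, 3, 5


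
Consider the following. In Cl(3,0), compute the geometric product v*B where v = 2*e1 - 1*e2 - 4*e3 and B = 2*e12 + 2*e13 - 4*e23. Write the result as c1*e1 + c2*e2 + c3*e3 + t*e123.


vB has grade-1 (vector) and grade-3 (trivector) parts: vB = (v _| B) + (v ^ B).
Vector part <vB>_1:
  e1: -v2*b12 - v3*b13 = -(-1)*(2) - (-4)*(2) = 10
  e2: v1*b12 - v3*b23 = (2)*(2) - (-4)*(-4) = -12
  e3: v1*b13 + v2*b23 = (2)*(2) + (-1)*(-4) = 8
Trivector part <vB>_3:
  e123: v1*b23 - v2*b13 + v3*b12 = (2)*(-4) - (-1)*(2) + (-4)*(2) = -14
vB = 10*e1 - 12*e2 + 8*e3 - 14*e123


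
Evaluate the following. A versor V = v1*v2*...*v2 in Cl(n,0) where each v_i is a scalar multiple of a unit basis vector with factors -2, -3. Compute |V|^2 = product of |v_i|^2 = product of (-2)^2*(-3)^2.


Each vector v_i has |v_i|^2 = s_i^2
Squared scales: (-2)^2 = 4, (-3)^2 = 9
|V|^2 = 4 * 9
= 36


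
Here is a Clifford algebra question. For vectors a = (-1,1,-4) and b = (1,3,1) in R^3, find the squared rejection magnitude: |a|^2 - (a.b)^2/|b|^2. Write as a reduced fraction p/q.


|a|^2 = (-1)^2 + 1^2 + (-4)^2 = 18
|b|^2 = 1^2 + 3^2 + 1^2 = 11
a . b = (-1)*1 + 1*3 + (-4)*1 = -2
(a.b)^2 = (-2)^2 = 4
|rej|^2 = 18 - 4/11
= (198 - 4)/11
= 194/11
In lowest terms: 194/11


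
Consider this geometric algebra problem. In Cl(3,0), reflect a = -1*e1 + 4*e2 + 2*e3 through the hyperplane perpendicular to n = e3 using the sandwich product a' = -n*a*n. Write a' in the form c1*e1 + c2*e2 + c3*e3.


Reflection formula: a' = -n*a*n, with n = e3 (unit vector, n^2 = 1).
For reflection through hyperplane perp to e3:
The component along e3 flips sign, others stay.
a = (-1, 4, 2)
a' = (-1, 4, -2)
a' = -1*e1 + 4*e2 - 2*e3


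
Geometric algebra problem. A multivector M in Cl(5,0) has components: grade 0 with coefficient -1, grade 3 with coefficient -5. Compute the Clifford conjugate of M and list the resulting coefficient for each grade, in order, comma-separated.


Clifford conjugate sign for grade k: (-1)^(k(k+1)/2)
Grade 0: (-1)^(0*1/2) = (-1)^0 = 1, coeff -1 -> -1
Grade 3: (-1)^(3*4/2) = (-1)^6 = 1, coeff -5 -> -5
Conjugated coefficients: -1, -5


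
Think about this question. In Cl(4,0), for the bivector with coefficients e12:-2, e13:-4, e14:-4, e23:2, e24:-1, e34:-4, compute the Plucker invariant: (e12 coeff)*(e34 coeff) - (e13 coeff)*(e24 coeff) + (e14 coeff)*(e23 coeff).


Plucker relation: af - be + cd
a*f = (-2)*(-4) = 8
b*e = (-4)*(-1) = 4
c*d = (-4)*2 = -8
af - be + cd = 8 - 4 + (-8)
= -4


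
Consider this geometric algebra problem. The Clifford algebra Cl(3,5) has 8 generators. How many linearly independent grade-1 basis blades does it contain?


Number of grade-k basis blades in Cl(p,q) with n = p + q is C(n, k).
n = 3 + 5 = 8
C(8, 1) = 8! / (1! * 7!)
= 40320 / (1 * 5040)
= 8


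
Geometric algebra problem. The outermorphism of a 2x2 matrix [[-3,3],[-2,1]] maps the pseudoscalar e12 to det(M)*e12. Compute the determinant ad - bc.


The outermorphism of a linear map f sends e1^e2 to f(e1)^f(e2).
f(e1) = -3*e1 - 2*e2
f(e2) = 3*e1 + 1*e2
f(e1) ^ f(e2) = (-3*e1 - 2*e2) ^ (3*e1 + 1*e2)
= (-3)*1*e12 + (-2)*3*e21
= (-3 - (-6))*e12
= 3*e12
Coefficient = 3


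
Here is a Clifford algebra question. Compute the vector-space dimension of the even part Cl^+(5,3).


Even subalgebra dimension = 2^(n-1)
n = 5 + 3 = 8
2^(8 - 1) = 2^7 = 128
Verification: sum of C(8,k) for even k = 1 + 28 + 70 + 28 + 1 = 128
Result = 128


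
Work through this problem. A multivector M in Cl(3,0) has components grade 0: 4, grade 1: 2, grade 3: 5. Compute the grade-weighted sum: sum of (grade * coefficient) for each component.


Grade-weighted sum = sum of grade_k * coefficient_k
0*4 = 0
1*2 = 2
3*5 = 15
Total = 0 + 2 + 15 = 17


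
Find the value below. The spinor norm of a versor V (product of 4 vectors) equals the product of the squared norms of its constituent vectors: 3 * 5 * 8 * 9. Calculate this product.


Spinor norm N(V) = |v1|^2 * |v2|^2 * ... * |v4|^2
= 3 * 5 * 8 * 9
Running product: 3, 15, 120, 1080
N(V) = 1080


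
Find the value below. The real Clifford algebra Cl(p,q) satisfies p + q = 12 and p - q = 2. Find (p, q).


We need p + q = 12 and p - q = 2.
Adding: 2p = 12 + 2 = 14, so p = 7.
Then q = 12 - 7 = 5.
(p, q) = (7, 5)


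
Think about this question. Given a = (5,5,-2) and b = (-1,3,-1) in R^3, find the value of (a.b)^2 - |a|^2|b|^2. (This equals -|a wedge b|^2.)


a . b = 5*(-1) + 5*3 + (-2)*(-1)
= -5 + 15 + 2 = 12
|a|^2 = 5^2 + 5^2 + (-2)^2 = 54
|b|^2 = (-1)^2 + 3^2 + (-1)^2 = 11
(a.b)^2 = 12^2 = 144
|a|^2 * |b|^2 = 54 * 11 = 594
Result = 144 - 594 = -450


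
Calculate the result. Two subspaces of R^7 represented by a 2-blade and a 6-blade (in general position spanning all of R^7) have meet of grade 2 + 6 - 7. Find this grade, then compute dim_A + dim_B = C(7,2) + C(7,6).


Meet grade = grade(A) + grade(B) - n
= 2 + 6 - 7 = 1
C(7,2) = 21
C(7,6) = 7
dim_A + dim_B = 21 + 7 = 28


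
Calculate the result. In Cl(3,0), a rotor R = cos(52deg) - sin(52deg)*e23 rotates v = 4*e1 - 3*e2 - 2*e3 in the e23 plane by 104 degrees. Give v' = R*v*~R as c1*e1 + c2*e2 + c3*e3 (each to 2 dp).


Rotor R = cos(52deg) - sin(52deg)*e23
Rotation angle theta = 2 * 52 = 104 degrees in the e23 plane (e2 -> e3).
The component perpendicular to the plane (e1) is invariant: v'_1 = v1 = 4.00
cos(104deg) = -0.2419, sin(104deg) = 0.9703
v'_2 = v2*cos(theta) - v3*sin(theta) = -3*(-0.2419) - (-2)*0.9703 = 2.67
v'_3 = v2*sin(theta) + v3*cos(theta) = -3*0.9703 + (-2)*(-0.2419) = -2.43
v' = 4.00*e1 + 2.67*e2 - 2.43*e3


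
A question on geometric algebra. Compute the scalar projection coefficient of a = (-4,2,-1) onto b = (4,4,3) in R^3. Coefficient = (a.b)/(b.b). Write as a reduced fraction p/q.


Projection coefficient = (a . b) / (b . b)
a . b = (-4)*4 + 2*4 + (-1)*3
= -16 + 8 + (-3) = -11
b . b = 4^2 + 4^2 + 3^2
= 16 + 16 + 9 = 41
Coefficient = -11/41
In lowest terms: -11/41


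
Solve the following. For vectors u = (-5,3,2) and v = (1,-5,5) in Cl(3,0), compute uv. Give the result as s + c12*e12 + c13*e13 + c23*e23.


In Cl(3,0): e_i^2 = 1, e_ie_j = -e_je_i for i != j.
Scalar part = u . v = (-5)*1 + 3*(-5) + 2*5
= -5 + (-15) + 10 = -10
e12 coeff = (-5)*(-5) - 3*1 = 25 - 3 = 22
e13 coeff = (-5)*5 - 2*1 = -25 - 2 = -27
e23 coeff = 3*5 - 2*(-5) = 15 - (-10) = 25
uv = -10 + 22*e12 - 27*e13 + 25*e23


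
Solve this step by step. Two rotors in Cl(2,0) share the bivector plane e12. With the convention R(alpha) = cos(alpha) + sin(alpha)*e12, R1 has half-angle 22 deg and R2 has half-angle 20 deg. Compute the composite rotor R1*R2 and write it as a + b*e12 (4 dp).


Same-plane rotors commute and their half-angles add:
R1*R2 = cos(a1 + a2) + sin(a1 + a2)*e12.
a1 + a2 = 22 + 20 = 42 deg
cos(42 deg) = 0.7431
sin(42 deg) = 0.6691
R1*R2 = 0.7431 + 0.6691*e12


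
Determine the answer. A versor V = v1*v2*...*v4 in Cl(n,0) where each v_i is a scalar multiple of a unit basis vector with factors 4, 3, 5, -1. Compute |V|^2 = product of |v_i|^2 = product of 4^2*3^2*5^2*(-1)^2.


Each vector v_i has |v_i|^2 = s_i^2
Squared scales: 4^2 = 16, 3^2 = 9, 5^2 = 25, (-1)^2 = 1
|V|^2 = 16 * 9 * 25 * 1
= 3600


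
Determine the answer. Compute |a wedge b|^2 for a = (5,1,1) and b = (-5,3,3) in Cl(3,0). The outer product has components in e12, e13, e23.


a wedge b = (a1*b2 - a2*b1)*e12 + (a1*b3 - a3*b1)*e13 + (a2*b3 - a3*b2)*e23
e12 coeff: 5*3 - 1*(-5) = 15 - (-5) = 20
e13 coeff: 5*3 - 1*(-5) = 15 - (-5) = 20
e23 coeff: 1*3 - 1*3 = 3 - 3 = 0
|a wedge b|^2 = 20^2 + 20^2 + 0^2
= 400 + 400 + 0
= 800


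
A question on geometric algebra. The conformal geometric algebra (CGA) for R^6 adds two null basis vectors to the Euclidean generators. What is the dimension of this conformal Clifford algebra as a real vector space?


The conformal model of R^6 uses Cl(7,1): the 6 Euclidean generators plus two extra orthogonal generators e+ (e+^2 = +1) and e- (e-^2 = -1), from which the null vectors e0, einf are built.
Number of generators m = 6 + 2 = 8.
dim Cl(p,q) = 2^m = 2^8 = 256


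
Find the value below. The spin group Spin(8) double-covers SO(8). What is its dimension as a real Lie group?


Spin(n) double-covers SO(n); both have Lie algebra so(n) of dimension n(n-1)/2.
n = 8
n(n-1) = 8 * 7 = 56
dim Spin(8) = 56/2 = 28


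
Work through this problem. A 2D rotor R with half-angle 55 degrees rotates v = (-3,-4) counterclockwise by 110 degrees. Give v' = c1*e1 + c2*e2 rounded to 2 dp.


Rotor R = cos(55deg) - sin(55deg)*e12
Rotation angle theta = 2 * 55 = 110 degrees
v' = R*v*~R rotates v by theta.
cos(110deg) = -0.3420, sin(110deg) = 0.9397
v'_1 = -3*cos(110deg) - (-4)*sin(110deg)
= -3*(-0.3420) - (-4)*0.9397
= 4.78
v'_2 = -3*sin(110deg) + (-4)*cos(110deg)
= -3*0.9397 + (-4)*(-0.3420)
= -1.45
v' = 4.78*e1 - 1.45*e2


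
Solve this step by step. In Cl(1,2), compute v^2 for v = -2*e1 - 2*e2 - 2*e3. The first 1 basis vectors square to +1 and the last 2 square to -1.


v^2 = sum of c_i^2 * e_i^2
Positive signature terms (e_i^2 = +1): (-2)^2 = 4
Negative signature terms (e_j^2 = -1): (-2)^2 + (-2)^2 = 8
v^2 = 4 - 8 = -4


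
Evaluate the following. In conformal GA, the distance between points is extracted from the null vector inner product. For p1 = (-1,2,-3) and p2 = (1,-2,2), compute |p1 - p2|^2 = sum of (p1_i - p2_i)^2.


p1 - p2 = (-2, 4, -5)
|p1 - p2|^2 = (-2)^2 + 4^2 + (-5)^2
= 4 + 16 + 25
= 45


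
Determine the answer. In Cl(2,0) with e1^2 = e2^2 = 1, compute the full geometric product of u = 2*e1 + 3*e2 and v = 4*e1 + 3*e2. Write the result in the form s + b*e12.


Expand: (2*e1 + 3*e2)(4*e1 + 3*e2)
= 2*4*e1e1 + 2*3*e1e2 + 3*4*e2e1 + 3*3*e2e2
Using e1^2 = e2^2 = 1, e2e1 = -e1e2:
Scalar part s = 2*4 + 3*3 = 8 + 9 = 17
Bivector part b = 2*3 - 3*4 = 6 - 12 = -6
uv = 17 - 6*e12


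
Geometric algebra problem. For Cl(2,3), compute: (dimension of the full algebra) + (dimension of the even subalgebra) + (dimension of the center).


n = 2 + 3 = 5
Total dim = 2^5 = 32
Even subalgebra dim = 2^4 = 16
n is odd, so center dim = 2
Sum = 32 + 16 + 2 = 50


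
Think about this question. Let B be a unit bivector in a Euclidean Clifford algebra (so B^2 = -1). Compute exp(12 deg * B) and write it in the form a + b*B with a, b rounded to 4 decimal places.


For a unit bivector B with B^2 = -1, the exponential series gives
e^(theta*B) = cos(theta) + sin(theta)*B (the GA analogue of Euler's formula).
theta = 12 degrees = 0.20944 rad
cos(12 deg) = 0.9781
sin(12 deg) = 0.2079
exp(theta*B) = 0.9781 + 0.2079*B


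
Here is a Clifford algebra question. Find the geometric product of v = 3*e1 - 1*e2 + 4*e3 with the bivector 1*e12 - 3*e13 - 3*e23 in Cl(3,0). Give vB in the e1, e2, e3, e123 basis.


vB has grade-1 (vector) and grade-3 (trivector) parts: vB = (v _| B) + (v ^ B).
Vector part <vB>_1:
  e1: -v2*b12 - v3*b13 = -(-1)*(1) - (4)*(-3) = 13
  e2: v1*b12 - v3*b23 = (3)*(1) - (4)*(-3) = 15
  e3: v1*b13 + v2*b23 = (3)*(-3) + (-1)*(-3) = -6
Trivector part <vB>_3:
  e123: v1*b23 - v2*b13 + v3*b12 = (3)*(-3) - (-1)*(-3) + (4)*(1) = -8
vB = 13*e1 + 15*e2 - 6*e3 - 8*e123
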